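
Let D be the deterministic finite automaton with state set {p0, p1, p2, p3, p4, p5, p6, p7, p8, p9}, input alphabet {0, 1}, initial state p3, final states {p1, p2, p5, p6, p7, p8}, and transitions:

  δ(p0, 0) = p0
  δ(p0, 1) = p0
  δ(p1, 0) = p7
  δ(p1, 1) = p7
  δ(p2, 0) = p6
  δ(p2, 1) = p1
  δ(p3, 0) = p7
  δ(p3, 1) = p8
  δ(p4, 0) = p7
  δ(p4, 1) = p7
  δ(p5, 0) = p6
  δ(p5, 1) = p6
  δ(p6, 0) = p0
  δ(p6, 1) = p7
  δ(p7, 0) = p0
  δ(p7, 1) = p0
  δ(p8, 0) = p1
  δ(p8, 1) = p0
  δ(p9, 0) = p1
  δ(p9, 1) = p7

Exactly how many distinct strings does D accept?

5

The useful subgraph on states {p1, p3, p7, p8} is acyclic, so L(D) is finite; the longest accepting path visits 4 useful states, giving maximum string length 3.
Counting accepting paths from p3 by length: 2 of length 1, 1 of length 2, 2 of length 3. Total 5.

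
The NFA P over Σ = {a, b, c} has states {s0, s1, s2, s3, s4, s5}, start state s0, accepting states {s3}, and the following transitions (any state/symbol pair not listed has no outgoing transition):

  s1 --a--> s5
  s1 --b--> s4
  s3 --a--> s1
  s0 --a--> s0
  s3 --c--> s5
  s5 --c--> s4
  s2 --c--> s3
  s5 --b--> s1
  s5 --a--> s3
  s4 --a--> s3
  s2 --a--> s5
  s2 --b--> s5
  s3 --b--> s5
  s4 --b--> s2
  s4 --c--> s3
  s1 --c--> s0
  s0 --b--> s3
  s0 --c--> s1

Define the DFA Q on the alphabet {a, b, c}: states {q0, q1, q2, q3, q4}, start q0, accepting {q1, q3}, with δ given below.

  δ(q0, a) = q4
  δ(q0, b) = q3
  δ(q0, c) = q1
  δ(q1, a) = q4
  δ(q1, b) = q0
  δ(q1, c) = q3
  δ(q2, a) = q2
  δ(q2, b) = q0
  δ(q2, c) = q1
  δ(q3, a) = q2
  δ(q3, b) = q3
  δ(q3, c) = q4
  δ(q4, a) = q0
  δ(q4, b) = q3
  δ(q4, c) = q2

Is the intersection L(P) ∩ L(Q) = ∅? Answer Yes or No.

The string b is accepted by both P and Q.
Hence L(P) ∩ L(Q) ≠ ∅.

No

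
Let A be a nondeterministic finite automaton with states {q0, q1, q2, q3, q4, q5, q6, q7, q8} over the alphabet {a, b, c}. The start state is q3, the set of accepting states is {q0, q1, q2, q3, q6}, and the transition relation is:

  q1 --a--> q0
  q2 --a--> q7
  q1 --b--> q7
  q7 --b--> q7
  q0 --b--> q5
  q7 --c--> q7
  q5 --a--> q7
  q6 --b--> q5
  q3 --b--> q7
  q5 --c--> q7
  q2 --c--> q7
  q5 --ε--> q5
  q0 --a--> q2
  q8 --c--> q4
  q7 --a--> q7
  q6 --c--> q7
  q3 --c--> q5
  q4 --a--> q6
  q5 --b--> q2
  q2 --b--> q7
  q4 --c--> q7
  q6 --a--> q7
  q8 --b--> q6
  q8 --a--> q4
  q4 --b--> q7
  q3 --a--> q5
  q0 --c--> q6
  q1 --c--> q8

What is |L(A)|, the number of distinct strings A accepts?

3

The useful subgraph on states {q2, q3, q5} is acyclic, so L(A) is finite; the longest accepting path visits 3 useful states, giving maximum string length 2.
Counting accepting paths from q3 by length: 1 of length 0, 2 of length 2. Total 3.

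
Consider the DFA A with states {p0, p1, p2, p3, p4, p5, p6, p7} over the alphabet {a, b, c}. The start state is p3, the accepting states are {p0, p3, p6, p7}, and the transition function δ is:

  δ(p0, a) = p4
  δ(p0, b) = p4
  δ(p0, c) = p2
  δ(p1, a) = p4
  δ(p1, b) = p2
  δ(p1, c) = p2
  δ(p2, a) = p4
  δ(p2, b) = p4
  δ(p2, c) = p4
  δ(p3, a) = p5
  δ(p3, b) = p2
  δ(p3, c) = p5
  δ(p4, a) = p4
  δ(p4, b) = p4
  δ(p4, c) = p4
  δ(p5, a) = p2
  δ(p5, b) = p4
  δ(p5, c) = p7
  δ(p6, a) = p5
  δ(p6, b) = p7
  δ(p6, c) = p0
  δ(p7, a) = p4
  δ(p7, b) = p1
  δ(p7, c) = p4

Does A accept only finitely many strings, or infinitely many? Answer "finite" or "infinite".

The useful states (reachable from p3 and able to reach an accepting state) are {p3, p5, p7}.
Restricted to these states the transition graph has no cycle, so every accepting path has bounded length and L is finite.

finite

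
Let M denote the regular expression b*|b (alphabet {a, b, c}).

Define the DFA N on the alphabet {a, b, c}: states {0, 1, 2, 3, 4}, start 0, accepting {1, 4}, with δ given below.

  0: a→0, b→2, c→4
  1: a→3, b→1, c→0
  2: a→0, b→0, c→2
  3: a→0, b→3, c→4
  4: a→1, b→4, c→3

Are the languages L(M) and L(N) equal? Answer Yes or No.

The empty string ε is accepted by M but rejected by N.
So L(M) ≠ L(N).

No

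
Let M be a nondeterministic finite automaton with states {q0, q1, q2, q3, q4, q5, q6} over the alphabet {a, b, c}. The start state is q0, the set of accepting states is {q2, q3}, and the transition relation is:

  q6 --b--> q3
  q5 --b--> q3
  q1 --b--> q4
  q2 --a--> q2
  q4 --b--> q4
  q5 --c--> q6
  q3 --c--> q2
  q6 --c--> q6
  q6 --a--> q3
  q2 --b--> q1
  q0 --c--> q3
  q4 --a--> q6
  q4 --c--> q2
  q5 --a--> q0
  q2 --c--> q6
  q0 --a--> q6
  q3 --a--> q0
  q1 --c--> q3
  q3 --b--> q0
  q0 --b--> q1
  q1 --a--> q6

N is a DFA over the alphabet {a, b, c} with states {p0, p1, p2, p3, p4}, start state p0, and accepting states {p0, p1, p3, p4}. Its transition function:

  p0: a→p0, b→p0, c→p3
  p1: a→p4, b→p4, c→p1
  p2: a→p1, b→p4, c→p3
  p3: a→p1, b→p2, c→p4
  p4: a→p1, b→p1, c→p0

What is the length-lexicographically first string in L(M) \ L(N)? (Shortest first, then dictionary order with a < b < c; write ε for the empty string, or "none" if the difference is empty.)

The string acb is accepted by M but not by N.
No shorter string lies in the difference, and acb is the lexicographically first length-3 string in L(M) \ L(N).

acb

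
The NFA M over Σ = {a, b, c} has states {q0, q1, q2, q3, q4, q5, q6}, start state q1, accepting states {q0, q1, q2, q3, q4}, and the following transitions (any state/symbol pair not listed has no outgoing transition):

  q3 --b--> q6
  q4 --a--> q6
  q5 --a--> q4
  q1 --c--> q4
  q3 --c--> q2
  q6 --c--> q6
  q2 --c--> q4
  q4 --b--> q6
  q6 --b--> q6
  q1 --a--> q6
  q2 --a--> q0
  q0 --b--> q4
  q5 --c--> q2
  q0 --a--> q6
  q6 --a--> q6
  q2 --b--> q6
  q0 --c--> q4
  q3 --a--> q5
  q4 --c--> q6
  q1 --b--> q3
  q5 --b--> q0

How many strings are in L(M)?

17

The useful subgraph on states {q0, q1, q2, q3, q4, q5} is acyclic, so L(M) is finite; the longest accepting path visits 6 useful states, giving maximum string length 5.
Counting accepting paths from q1 by length: 1 of length 0, 2 of length 1, 1 of length 2, 5 of length 3, 6 of length 4, 2 of length 5. Total 17.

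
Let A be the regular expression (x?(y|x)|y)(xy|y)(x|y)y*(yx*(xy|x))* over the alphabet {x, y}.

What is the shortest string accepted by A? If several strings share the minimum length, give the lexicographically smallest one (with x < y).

xyx

By inspection of the expression, no string of length less than 3 matches, and xyx is the lexicographically first match of length 3.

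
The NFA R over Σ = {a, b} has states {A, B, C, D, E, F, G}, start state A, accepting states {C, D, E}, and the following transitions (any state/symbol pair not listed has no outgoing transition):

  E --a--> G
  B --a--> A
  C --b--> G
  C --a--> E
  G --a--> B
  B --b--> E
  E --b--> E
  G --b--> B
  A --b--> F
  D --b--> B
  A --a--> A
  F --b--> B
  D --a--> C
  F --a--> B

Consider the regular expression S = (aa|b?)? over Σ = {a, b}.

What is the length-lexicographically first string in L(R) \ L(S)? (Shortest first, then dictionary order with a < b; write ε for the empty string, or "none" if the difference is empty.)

The string bab is accepted by R but not by S.
No shorter string lies in the difference, and bab is the lexicographically first length-3 string in L(R) \ L(S).

bab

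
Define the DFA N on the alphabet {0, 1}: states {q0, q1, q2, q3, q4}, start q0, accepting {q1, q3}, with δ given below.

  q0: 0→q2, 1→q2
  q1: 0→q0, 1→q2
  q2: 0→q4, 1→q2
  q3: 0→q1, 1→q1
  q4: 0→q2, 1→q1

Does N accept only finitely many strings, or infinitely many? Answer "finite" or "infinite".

infinite

State q2 is reachable from the start and can reach an accepting state, and it lies on the cycle q2 → q2.
Traversing that cycle any number of times yields accepted strings of unbounded length, so the language is infinite.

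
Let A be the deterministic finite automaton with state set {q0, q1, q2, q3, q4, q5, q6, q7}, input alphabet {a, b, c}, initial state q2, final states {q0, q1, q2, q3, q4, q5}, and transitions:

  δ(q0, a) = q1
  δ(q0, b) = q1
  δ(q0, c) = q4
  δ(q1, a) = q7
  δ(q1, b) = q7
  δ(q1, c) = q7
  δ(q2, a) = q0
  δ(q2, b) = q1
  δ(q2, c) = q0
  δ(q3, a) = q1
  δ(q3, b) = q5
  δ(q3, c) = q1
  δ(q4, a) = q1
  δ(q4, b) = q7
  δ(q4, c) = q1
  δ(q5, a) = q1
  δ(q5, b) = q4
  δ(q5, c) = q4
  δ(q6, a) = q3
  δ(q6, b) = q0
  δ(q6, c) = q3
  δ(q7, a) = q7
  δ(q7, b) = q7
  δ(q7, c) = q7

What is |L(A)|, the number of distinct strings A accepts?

The useful subgraph on states {q0, q1, q2, q4} is acyclic, so L(A) is finite; the longest accepting path visits 4 useful states, giving maximum string length 3.
Counting accepting paths from q2 by length: 1 of length 0, 3 of length 1, 6 of length 2, 4 of length 3. Total 14.

14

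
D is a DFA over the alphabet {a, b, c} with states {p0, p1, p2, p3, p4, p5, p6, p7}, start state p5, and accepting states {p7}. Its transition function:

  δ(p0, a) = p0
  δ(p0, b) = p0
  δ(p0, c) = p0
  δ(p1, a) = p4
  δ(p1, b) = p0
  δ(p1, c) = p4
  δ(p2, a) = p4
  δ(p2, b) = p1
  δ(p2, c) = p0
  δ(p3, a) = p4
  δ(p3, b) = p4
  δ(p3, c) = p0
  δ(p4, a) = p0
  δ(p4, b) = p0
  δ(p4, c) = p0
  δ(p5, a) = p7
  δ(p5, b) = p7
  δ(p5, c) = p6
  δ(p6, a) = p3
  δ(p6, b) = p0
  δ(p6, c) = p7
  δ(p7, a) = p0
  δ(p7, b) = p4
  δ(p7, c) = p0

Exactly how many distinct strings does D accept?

The useful subgraph on states {p5, p6, p7} is acyclic, so L(D) is finite; the longest accepting path visits 3 useful states, giving maximum string length 2.
Counting accepting paths from p5 by length: 2 of length 1, 1 of length 2. Total 3.

3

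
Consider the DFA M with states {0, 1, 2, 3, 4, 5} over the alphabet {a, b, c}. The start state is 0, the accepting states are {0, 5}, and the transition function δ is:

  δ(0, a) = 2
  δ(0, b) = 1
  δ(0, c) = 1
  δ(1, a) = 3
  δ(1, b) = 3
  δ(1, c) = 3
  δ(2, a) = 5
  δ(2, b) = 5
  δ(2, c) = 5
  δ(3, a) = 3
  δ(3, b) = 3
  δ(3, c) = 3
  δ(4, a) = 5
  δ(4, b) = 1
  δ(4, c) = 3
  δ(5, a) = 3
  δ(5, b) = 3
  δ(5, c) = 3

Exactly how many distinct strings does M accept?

The useful subgraph on states {0, 2, 5} is acyclic, so L(M) is finite; the longest accepting path visits 3 useful states, giving maximum string length 2.
Counting accepting paths from 0 by length: 1 of length 0, 3 of length 2. Total 4.

4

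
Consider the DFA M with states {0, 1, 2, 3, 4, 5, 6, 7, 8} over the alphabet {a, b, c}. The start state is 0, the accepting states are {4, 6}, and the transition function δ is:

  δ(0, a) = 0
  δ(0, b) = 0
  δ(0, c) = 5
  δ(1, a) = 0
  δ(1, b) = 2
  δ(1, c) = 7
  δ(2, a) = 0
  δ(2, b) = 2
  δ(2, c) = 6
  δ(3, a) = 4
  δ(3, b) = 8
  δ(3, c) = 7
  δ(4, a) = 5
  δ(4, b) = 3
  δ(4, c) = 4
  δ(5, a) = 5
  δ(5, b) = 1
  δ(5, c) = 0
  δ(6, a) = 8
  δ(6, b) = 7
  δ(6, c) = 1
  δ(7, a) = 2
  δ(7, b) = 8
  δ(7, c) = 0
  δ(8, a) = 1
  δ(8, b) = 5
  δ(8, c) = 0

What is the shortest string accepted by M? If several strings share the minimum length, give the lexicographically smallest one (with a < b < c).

A breadth-first search from 0 reaches an accepting state first via the path 0 → 5 → 1 → 2 → 6 on input cbbc.
No string of length < 4 is accepted (BFS exhausts all shorter strings without reaching an accepting state), and cbbc is the lexicographically least accepting string of length 4.

cbbc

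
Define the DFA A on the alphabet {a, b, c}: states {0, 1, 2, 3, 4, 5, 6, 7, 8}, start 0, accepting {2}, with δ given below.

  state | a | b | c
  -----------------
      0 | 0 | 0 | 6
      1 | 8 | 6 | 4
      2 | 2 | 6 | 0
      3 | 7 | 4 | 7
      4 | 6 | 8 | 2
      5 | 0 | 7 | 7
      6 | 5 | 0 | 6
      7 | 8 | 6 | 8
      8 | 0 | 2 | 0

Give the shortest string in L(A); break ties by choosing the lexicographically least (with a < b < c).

cabab

A breadth-first search from 0 reaches an accepting state first via the path 0 → 6 → 5 → 7 → 8 → 2 on input cabab.
No string of length < 5 is accepted (BFS exhausts all shorter strings without reaching an accepting state), and cabab is the lexicographically least accepting string of length 5.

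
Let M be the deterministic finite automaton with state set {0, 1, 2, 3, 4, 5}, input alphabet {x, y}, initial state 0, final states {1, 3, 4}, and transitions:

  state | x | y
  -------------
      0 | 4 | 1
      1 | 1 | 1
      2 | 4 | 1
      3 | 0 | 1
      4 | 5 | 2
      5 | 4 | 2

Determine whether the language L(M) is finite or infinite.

State 1 is reachable from the start and can reach an accepting state, and it lies on the cycle 1 → 1.
Traversing that cycle any number of times yields accepted strings of unbounded length, so the language is infinite.

infinite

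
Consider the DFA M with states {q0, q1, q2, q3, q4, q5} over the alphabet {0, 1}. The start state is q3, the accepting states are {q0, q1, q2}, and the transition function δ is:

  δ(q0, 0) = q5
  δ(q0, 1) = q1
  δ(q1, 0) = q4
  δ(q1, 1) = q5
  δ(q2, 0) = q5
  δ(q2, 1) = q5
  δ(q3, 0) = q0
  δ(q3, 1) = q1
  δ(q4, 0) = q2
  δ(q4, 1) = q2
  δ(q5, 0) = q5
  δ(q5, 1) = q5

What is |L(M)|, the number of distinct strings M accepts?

7

The useful subgraph on states {q0, q1, q2, q3, q4} is acyclic, so L(M) is finite; the longest accepting path visits 5 useful states, giving maximum string length 4.
Counting accepting paths from q3 by length: 2 of length 1, 1 of length 2, 2 of length 3, 2 of length 4. Total 7.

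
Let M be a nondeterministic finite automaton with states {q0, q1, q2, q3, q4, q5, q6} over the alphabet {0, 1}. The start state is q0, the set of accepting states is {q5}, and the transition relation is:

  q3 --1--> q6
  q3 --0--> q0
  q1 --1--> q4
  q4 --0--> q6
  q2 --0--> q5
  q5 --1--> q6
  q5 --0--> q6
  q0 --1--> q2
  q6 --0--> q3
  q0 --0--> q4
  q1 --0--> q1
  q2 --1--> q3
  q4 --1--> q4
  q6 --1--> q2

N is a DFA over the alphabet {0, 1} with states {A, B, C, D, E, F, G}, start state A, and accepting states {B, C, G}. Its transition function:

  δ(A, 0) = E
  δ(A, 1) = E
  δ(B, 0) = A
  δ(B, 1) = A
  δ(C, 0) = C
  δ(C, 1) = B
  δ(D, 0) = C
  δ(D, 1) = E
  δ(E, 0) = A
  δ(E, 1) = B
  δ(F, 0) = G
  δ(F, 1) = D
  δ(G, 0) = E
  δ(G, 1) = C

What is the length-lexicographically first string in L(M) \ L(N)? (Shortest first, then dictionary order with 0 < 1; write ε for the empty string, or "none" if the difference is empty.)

10

The string 10 is accepted by M but not by N.
No shorter string lies in the difference, and 10 is the lexicographically first length-2 string in L(M) \ L(N).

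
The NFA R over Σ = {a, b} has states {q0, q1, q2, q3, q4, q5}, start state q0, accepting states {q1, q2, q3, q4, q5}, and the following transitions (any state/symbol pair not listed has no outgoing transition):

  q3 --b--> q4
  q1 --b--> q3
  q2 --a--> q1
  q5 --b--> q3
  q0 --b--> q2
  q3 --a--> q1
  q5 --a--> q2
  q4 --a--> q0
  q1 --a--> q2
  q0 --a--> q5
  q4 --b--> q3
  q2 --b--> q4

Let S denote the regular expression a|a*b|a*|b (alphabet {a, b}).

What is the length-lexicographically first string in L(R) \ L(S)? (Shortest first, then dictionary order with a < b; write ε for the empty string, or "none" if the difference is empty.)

ba

The string ba is accepted by R but not by S.
No shorter string lies in the difference, and ba is the lexicographically first length-2 string in L(R) \ L(S).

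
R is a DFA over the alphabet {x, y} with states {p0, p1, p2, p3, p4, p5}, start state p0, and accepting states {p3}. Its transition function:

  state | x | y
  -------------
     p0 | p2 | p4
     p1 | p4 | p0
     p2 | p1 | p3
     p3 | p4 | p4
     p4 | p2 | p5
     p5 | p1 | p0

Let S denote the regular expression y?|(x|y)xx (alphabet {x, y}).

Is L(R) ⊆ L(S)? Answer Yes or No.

No

The string xy is in L(R) but not in L(S).
So L(R) ⊄ L(S).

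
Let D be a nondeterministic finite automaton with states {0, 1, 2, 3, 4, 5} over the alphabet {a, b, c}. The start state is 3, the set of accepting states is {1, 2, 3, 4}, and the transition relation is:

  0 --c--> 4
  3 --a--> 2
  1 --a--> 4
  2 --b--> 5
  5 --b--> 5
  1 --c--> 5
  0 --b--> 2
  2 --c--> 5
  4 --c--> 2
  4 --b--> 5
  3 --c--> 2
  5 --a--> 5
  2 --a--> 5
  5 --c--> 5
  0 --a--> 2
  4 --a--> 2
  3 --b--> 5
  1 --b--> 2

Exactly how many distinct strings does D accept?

The useful subgraph on states {2, 3} is acyclic, so L(D) is finite; the longest accepting path visits 2 useful states, giving maximum string length 1.
Counting accepting paths from 3 by length: 1 of length 0, 2 of length 1. Total 3.

3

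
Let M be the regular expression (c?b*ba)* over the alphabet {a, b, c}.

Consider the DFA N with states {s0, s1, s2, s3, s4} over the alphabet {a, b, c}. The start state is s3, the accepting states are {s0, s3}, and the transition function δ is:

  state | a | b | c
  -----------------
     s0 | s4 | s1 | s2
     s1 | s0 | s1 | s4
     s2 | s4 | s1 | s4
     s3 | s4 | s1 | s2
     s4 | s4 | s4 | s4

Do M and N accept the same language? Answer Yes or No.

Yes

Converting the expression M to a DFA (subset construction, then merging equivalent states) gives the minimal DFA with states {m0, m1, m2, m3}, start state m0, accepting states {m0} and transitions m0: a→m1, b→m2, c→m3; m1: a→m1, b→m1, c→m1; m2: a→m0, b→m2, c→m1; m3: a→m1, b→m2, c→m1.
Exploring the product automaton M × N from the start pair (m0, s3), following both machines on each input symbol, reaches 5 state pairs: (m0, s3), (m1, s4), (m2, s1), (m3, s2), (m0, s0).
M accepts in {m0} and N accepts in {s0, s3}. In every reachable pair the two components are either both accepting — (m0, s3), (m0, s0) — or both non-accepting, so no string is accepted by exactly one of the machines: L(M) \ L(N) and L(N) \ L(M) are both empty.
Hence every string is accepted by M iff it is accepted by N, and the two languages coincide.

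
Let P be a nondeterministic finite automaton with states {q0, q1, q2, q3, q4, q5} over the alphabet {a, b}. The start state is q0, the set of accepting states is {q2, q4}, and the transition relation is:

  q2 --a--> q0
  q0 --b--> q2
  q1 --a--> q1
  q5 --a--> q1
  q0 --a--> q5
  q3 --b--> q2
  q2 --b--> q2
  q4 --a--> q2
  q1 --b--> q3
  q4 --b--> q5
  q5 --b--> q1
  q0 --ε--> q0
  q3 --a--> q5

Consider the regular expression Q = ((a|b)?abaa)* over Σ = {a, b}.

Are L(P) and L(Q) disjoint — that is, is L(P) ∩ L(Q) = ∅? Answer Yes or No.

Converting the expression Q to a DFA (subset construction, then merging equivalent states) gives the minimal DFA with states {r0, r1, r2, r3, r4, r5, r6}, start state r0, accepting states {r0} and transitions r0: a→r1, b→r2; r1: a→r3, b→r4; r2: a→r3, b→r5; r3: a→r5, b→r4; r4: a→r6, b→r5; r5: a→r5, b→r5; r6: a→r0, b→r5.
Exploring the product automaton P × Q from the start pair (q0, r0), following both machines on each input symbol, reaches 22 state pairs: (q0, r0), (q5, r1), (q2, r2), (q1, r3), (q1, r4), (q0, r3), (q2, r5), (q1, r5), (q3, r4), (q1, r6), (q3, r5), (q5, r5), (q2, r4), (q0, r5), (q5, r6), (q1, r0), (q0, r6), (q1, r1), (q3, r2), (q5, r0), (q5, r3), (q1, r2).
P accepts in {q2, q4} and Q accepts in {r0}; no reachable pair has both components accepting, so no string drives both machines to acceptance simultaneously and L(P) ∩ L(Q) = ∅.
So no string is accepted by both, and the intersection is empty.

Yes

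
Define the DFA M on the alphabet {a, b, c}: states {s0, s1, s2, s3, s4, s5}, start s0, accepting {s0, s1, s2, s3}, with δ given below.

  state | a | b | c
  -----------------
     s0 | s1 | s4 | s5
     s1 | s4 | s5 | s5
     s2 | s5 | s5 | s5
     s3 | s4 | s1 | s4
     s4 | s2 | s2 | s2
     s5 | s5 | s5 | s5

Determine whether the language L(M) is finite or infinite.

finite

The useful states (reachable from s0 and able to reach an accepting state) are {s0, s1, s2, s4}.
Restricted to these states the transition graph has no cycle, so every accepting path has bounded length and L is finite.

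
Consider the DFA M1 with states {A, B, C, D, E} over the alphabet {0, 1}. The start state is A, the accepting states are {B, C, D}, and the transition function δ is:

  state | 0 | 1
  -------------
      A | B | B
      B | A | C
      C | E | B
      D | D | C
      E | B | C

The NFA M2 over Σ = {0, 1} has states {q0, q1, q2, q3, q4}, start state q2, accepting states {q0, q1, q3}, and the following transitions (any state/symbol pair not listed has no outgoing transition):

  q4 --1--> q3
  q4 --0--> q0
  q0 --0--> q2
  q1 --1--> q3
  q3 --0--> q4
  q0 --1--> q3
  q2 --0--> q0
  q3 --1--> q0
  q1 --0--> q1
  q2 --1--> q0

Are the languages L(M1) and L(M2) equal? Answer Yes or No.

Yes

Exploring the product automaton M1 × M2 from the start pair (A, q2), following both machines on each input symbol, reaches 4 state pairs: (A, q2), (B, q0), (C, q3), (E, q4).
M1 accepts in {B, C, D} and M2 accepts in {q0, q1, q3}. In every reachable pair the two components are either both accepting — (B, q0), (C, q3) — or both non-accepting, so no string is accepted by exactly one of the machines: L(M1) \ L(M2) and L(M2) \ L(M1) are both empty.
Hence every string is accepted by M1 iff it is accepted by M2, and the two languages coincide.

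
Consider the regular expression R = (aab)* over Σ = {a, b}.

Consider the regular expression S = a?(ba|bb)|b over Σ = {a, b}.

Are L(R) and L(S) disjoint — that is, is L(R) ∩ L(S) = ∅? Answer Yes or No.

Converting the expression R to a DFA (subset construction, then merging equivalent states) gives the minimal DFA with states {r0, r1, r2, r3}, start state r0, accepting states {r0} and transitions r0: a→r1, b→r2; r1: a→r3, b→r2; r2: a→r2, b→r2; r3: a→r2, b→r0.
Converting the expression S to a DFA (subset construction, then merging equivalent states) gives the minimal DFA with states {s0, s1, s2, s3, s4, s5}, start state s0, accepting states {s2, s5} and transitions s0: a→s1, b→s2; s1: a→s3, b→s4; s2: a→s5, b→s5; s3: a→s3, b→s3; s4: a→s5, b→s5; s5: a→s3, b→s3.
Exploring the product automaton R × S from the start pair (r0, s0), following both machines on each input symbol, reaches 9 state pairs: (r0, s0), (r1, s1), (r2, s2), (r3, s3), (r2, s4), (r2, s5), (r2, s3), (r0, s3), (r1, s3).
R accepts in {r0} and S accepts in {s2, s5}; no reachable pair has both components accepting, so no string drives both machines to acceptance simultaneously and L(R) ∩ L(S) = ∅.
So no string is accepted by both, and the intersection is empty.

Yes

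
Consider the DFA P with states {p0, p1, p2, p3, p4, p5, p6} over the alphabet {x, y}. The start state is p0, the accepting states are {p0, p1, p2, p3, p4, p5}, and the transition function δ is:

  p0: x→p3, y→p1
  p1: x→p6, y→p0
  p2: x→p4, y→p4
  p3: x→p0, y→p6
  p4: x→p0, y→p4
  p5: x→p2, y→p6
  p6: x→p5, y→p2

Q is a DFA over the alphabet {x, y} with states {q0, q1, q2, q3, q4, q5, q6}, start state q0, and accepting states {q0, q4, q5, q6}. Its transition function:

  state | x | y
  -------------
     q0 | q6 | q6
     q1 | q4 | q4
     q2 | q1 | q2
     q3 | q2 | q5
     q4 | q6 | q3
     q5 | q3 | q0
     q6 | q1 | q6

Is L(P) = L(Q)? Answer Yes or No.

The string xx is accepted by P but rejected by Q.
So L(P) ≠ L(Q).

No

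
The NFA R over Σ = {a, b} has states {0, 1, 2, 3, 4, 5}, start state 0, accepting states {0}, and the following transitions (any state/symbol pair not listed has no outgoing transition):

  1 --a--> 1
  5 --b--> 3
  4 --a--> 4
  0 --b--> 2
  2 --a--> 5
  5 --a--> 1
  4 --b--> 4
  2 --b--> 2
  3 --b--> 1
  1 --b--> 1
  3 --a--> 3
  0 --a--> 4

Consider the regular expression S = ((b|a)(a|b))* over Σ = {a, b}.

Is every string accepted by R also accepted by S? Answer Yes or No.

Yes

Converting the expression S to a DFA (subset construction, then merging equivalent states) gives the minimal DFA with states {s0, s1}, start state s0, accepting states {s0} and transitions s0: a→s1, b→s1; s1: a→s0, b→s0.
Exploring the product automaton R × S from the start pair (0, s0), following both machines on each input symbol, reaches 11 state pairs: (0, s0), (4, s1), (2, s1), (4, s0), (5, s0), (2, s0), (1, s1), (3, s1), (5, s1), (1, s0), (3, s0).
R accepts in {0} and S accepts in {s0}. The reachable pairs whose R-component is accepting are (0, s0); in each of them the S-component is accepting too, so the product for L(R) \ L(S) (R-component accepting, S-component rejecting) has no reachable accepting pair and the difference is empty.
Hence every string in L(R) is also in L(S).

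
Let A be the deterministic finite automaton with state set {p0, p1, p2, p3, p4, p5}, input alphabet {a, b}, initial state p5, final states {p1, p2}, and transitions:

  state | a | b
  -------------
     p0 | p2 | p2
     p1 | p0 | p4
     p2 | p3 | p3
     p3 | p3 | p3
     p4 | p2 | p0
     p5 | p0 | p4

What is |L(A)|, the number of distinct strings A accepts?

The useful subgraph on states {p0, p2, p4, p5} is acyclic, so L(A) is finite; the longest accepting path visits 4 useful states, giving maximum string length 3.
Counting accepting paths from p5 by length: 3 of length 2, 2 of length 3. Total 5.

5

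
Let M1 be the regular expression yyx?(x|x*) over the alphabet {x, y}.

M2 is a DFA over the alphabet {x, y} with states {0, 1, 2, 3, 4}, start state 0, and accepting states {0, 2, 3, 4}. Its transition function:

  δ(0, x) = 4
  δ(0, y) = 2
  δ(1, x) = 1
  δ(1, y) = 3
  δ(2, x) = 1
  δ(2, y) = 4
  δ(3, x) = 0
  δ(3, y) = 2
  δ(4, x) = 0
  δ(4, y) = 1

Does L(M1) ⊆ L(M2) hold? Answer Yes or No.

Yes

Converting the expression M1 to a DFA (subset construction, then merging equivalent states) gives the minimal DFA with states {r0, r1, r2, r3}, start state r0, accepting states {r3} and transitions r0: x→r1, y→r2; r1: x→r1, y→r1; r2: x→r1, y→r3; r3: x→r3, y→r1.
Exploring the product automaton M1 × M2 from the start pair (r0, 0), following both machines on each input symbol, reaches 9 state pairs: (r0, 0), (r1, 4), (r2, 2), (r1, 0), (r1, 1), (r3, 4), (r1, 2), (r1, 3), (r3, 0).
M1 accepts in {r3} and M2 accepts in {0, 2, 3, 4}. The reachable pairs whose M1-component is accepting are (r3, 4), (r3, 0); in each of them the M2-component is accepting too, so the product for L(M1) \ L(M2) (M1-component accepting, M2-component rejecting) has no reachable accepting pair and the difference is empty.
Hence every string in L(M1) is also in L(M2).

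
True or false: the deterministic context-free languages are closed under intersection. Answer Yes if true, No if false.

No

DCFLs are closed under complement (normalise the DPDA to read all of its input, then flip the verdict). If they were also closed under intersection, De Morgan would make them closed under union; but {aⁿbⁿ : n≥0} and {aⁿb²ⁿ : n≥0} are DCFLs (push the a's; pop one per b, respectively one per two b's) whose union no deterministic PDA accepts: a DPDA for it would have a single run on aⁿb²ⁿ, accepting after the prefix aⁿbⁿ and accepting again after n more b's; an ordinary PDA that simulates it on a's and b's and, at any moment when it is accepting, may switch to reading only a fresh letter c while feeding each c to the simulation as a b, would accept aⁱbʲcᵏ (k≥1) exactly when both aⁱbʲ and aⁱbʲ⁺ᵏ are in the language, i.e. its language intersected with the regular set a*b*c⁺ would be exactly {aⁿbⁿcⁿ : n≥1} — impossible, since context-free languages are closed under intersection with regular sets and {aⁿbⁿcⁿ} is not context-free.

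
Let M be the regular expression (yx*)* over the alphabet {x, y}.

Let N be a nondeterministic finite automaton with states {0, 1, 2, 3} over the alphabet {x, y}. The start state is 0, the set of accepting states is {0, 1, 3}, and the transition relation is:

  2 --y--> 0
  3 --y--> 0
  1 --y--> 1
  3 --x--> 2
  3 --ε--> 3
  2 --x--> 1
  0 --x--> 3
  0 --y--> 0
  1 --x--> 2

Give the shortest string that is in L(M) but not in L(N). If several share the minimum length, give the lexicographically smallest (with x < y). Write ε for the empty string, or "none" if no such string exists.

yxx

The string yxx is accepted by M but not by N.
No shorter string lies in the difference, and yxx is the lexicographically first length-3 string in L(M) \ L(N).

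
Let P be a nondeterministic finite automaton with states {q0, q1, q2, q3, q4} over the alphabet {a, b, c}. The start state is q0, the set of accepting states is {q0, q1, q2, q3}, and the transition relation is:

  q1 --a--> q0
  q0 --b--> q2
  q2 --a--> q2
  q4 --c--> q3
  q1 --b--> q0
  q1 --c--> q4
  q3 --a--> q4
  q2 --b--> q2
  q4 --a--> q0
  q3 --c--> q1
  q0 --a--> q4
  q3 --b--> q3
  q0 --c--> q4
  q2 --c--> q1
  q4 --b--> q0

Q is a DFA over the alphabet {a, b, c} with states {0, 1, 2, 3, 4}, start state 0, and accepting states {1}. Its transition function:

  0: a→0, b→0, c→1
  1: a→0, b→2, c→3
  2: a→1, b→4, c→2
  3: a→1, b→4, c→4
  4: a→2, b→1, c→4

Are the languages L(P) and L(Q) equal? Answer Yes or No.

The empty string ε is accepted by P but rejected by Q.
So L(P) ≠ L(Q).

No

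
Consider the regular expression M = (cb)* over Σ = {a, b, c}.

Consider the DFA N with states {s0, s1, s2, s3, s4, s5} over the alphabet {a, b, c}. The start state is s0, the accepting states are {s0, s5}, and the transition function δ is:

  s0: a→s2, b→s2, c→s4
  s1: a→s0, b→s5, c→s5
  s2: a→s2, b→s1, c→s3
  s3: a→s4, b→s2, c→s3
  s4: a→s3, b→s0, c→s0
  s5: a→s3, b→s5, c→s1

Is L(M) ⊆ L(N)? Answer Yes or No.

Yes

Converting the expression M to a DFA (subset construction, then merging equivalent states) gives the minimal DFA with states {m0, m1, m2}, start state m0, accepting states {m0} and transitions m0: a→m1, b→m1, c→m2; m1: a→m1, b→m1, c→m1; m2: a→m1, b→m0, c→m1.
Exploring the product automaton M × N from the start pair (m0, s0), following both machines on each input symbol, reaches 8 state pairs: (m0, s0), (m1, s2), (m2, s4), (m1, s1), (m1, s3), (m1, s0), (m1, s5), (m1, s4).
M accepts in {m0} and N accepts in {s0, s5}. The reachable pairs whose M-component is accepting are (m0, s0); in each of them the N-component is accepting too, so the product for L(M) \ L(N) (M-component accepting, N-component rejecting) has no reachable accepting pair and the difference is empty.
Hence every string in L(M) is also in L(N).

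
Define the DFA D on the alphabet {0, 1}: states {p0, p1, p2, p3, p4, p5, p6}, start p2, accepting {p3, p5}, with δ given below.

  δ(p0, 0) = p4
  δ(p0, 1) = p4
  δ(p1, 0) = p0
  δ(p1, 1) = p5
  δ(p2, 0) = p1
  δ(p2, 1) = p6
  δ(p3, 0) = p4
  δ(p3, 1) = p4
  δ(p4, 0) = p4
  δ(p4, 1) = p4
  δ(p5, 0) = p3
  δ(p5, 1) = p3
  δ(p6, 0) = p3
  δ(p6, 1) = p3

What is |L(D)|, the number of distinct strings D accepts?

5

The useful subgraph on states {p1, p2, p3, p5, p6} is acyclic, so L(D) is finite; the longest accepting path visits 4 useful states, giving maximum string length 3.
Counting accepting paths from p2 by length: 3 of length 2, 2 of length 3. Total 5.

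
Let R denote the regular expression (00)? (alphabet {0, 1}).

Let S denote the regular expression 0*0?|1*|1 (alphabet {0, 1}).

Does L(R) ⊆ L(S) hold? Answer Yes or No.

Converting the expression R to a DFA (subset construction, then merging equivalent states) gives the minimal DFA with states {r0, r1, r2, r3}, start state r0, accepting states {r0, r3} and transitions r0: 0→r1, 1→r2; r1: 0→r3, 1→r2; r2: 0→r2, 1→r2; r3: 0→r2, 1→r2.
Converting the expression S to a DFA (subset construction, then merging equivalent states) gives the minimal DFA with states {s0, s1, s2, s3}, start state s0, accepting states {s0, s1, s2} and transitions s0: 0→s1, 1→s2; s1: 0→s1, 1→s3; s2: 0→s3, 1→s2; s3: 0→s3, 1→s3.
Exploring the product automaton R × S from the start pair (r0, s0), following both machines on each input symbol, reaches 6 state pairs: (r0, s0), (r1, s1), (r2, s2), (r3, s1), (r2, s3), (r2, s1).
R accepts in {r0, r3} and S accepts in {s0, s1, s2}. The reachable pairs whose R-component is accepting are (r0, s0), (r3, s1); in each of them the S-component is accepting too, so the product for L(R) \ L(S) (R-component accepting, S-component rejecting) has no reachable accepting pair and the difference is empty.
Hence every string in L(R) is also in L(S).

Yes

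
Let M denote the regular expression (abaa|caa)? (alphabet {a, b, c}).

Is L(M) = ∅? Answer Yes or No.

No

The empty string ε matches the expression, so it belongs to L(M).
Since L(M) contains at least one string, it is not empty.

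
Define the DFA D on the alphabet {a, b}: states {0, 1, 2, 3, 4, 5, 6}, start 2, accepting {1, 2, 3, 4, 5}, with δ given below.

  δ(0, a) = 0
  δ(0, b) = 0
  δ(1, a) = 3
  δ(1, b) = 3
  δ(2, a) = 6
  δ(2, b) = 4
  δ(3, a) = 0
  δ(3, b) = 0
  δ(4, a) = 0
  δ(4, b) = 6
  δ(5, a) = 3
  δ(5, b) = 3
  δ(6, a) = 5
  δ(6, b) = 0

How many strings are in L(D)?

The useful subgraph on states {2, 3, 4, 5, 6} is acyclic, so L(D) is finite; the longest accepting path visits 5 useful states, giving maximum string length 4.
Counting accepting paths from 2 by length: 1 of length 0, 1 of length 1, 1 of length 2, 3 of length 3, 2 of length 4. Total 8.

8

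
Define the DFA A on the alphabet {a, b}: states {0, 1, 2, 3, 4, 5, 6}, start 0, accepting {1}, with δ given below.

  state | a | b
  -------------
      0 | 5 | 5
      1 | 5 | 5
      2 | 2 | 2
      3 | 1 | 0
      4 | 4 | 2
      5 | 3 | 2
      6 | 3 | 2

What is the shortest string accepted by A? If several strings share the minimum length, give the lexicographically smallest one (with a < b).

A breadth-first search from 0 reaches an accepting state first via the path 0 → 5 → 3 → 1 on input aaa.
No string of length < 3 is accepted (BFS exhausts all shorter strings without reaching an accepting state), and aaa is the lexicographically least accepting string of length 3.

aaa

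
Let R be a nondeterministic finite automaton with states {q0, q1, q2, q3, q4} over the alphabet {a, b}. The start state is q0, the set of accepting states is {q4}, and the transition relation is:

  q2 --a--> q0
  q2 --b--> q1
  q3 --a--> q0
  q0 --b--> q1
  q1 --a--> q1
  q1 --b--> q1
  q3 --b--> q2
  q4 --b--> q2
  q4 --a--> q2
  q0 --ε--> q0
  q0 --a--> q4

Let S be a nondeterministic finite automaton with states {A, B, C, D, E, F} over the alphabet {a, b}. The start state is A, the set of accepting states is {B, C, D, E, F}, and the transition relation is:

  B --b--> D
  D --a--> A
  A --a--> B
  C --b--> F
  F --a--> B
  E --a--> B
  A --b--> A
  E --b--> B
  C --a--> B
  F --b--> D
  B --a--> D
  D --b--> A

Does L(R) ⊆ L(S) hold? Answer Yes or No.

Yes

Exploring the product automaton R × S from the start pair (q0, A), following both machines on each input symbol, reaches 6 state pairs: (q0, A), (q4, B), (q1, A), (q2, D), (q1, B), (q1, D).
R accepts in {q4} and S accepts in {B, C, D, E, F}. The reachable pairs whose R-component is accepting are (q4, B); in each of them the S-component is accepting too, so the product for L(R) \ L(S) (R-component accepting, S-component rejecting) has no reachable accepting pair and the difference is empty.
Hence every string in L(R) is also in L(S).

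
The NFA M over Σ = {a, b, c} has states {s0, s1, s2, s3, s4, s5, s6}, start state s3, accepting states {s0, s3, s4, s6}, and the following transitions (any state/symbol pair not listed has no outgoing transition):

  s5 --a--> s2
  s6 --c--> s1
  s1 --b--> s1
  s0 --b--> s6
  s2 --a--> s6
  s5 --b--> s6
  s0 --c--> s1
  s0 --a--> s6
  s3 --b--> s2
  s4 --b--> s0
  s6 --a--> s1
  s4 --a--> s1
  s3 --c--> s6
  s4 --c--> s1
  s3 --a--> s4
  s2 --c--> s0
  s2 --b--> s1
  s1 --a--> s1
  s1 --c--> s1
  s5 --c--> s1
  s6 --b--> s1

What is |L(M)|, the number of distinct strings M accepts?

10

The useful subgraph on states {s0, s2, s3, s4, s6} is acyclic, so L(M) is finite; the longest accepting path visits 4 useful states, giving maximum string length 3.
Counting accepting paths from s3 by length: 1 of length 0, 2 of length 1, 3 of length 2, 4 of length 3. Total 10.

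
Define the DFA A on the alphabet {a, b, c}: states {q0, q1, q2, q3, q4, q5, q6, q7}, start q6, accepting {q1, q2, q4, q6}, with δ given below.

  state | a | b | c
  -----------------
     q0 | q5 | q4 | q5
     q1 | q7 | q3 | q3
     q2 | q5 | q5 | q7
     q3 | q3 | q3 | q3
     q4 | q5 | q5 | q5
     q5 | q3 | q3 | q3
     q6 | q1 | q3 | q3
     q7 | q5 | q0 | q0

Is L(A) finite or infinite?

The useful states (reachable from q6 and able to reach an accepting state) are {q0, q1, q4, q6, q7}.
Restricted to these states the transition graph has no cycle, so every accepting path has bounded length and L is finite.

finite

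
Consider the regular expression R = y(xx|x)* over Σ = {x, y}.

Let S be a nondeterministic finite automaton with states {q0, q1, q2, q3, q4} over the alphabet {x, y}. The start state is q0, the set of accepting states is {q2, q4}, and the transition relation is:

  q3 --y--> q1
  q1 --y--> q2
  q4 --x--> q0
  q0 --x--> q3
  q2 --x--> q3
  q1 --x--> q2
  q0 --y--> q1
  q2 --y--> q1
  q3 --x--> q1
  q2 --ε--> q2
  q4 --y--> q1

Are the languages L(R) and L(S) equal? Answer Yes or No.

The string y is accepted by R but rejected by S.
So L(R) ≠ L(S).

No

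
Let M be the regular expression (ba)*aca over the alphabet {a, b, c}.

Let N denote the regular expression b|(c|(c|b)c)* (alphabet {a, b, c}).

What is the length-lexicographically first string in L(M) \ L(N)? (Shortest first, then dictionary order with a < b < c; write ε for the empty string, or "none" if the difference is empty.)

The string aca is accepted by M but not by N.
No shorter string lies in the difference, and aca is the lexicographically first length-3 string in L(M) \ L(N).

aca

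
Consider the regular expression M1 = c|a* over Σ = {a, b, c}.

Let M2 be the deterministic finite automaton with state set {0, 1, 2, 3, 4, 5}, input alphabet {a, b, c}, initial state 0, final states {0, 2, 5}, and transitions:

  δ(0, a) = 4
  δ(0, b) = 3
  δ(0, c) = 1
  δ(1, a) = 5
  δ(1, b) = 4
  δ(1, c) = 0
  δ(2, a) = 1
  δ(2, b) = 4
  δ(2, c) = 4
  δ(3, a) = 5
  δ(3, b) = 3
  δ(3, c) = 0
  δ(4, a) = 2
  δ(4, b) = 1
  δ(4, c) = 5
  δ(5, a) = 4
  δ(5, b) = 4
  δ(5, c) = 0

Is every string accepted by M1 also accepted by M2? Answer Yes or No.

The string a is in L(M1) but not in L(M2).
So L(M1) ⊄ L(M2).

No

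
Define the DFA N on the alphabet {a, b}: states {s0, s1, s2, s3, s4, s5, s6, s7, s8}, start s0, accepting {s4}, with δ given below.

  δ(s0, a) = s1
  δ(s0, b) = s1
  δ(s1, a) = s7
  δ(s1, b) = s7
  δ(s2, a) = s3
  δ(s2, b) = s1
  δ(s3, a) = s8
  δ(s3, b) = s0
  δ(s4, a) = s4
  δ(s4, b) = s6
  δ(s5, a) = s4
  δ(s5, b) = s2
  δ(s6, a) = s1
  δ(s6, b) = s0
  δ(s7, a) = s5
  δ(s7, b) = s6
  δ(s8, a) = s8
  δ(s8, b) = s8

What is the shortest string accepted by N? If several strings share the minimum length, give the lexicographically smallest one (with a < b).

aaaa

A breadth-first search from s0 reaches an accepting state first via the path s0 → s1 → s7 → s5 → s4 on input aaaa.
No string of length < 4 is accepted (BFS exhausts all shorter strings without reaching an accepting state), and aaaa is the lexicographically least accepting string of length 4.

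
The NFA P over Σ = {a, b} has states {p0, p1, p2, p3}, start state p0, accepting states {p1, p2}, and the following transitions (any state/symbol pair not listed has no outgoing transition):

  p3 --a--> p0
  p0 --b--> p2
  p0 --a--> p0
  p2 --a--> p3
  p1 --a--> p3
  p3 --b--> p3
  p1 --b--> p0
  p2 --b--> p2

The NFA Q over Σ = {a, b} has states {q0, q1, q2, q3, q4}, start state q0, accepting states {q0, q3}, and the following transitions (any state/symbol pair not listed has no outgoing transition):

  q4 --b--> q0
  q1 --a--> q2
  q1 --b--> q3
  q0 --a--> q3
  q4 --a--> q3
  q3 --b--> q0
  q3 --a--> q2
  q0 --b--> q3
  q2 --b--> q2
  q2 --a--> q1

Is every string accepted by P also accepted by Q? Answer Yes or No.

No

The string aab is in L(P) but not in L(Q).
So L(P) ⊄ L(Q).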